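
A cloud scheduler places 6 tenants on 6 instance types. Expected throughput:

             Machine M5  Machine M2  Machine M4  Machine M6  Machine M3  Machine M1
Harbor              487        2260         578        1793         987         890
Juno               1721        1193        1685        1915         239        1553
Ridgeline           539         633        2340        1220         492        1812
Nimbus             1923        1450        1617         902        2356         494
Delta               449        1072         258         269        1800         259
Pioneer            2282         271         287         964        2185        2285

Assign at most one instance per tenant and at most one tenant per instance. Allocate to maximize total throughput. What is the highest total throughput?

This is a one-to-one assignment (maximum-weight bipartite matching).
Optimal: Harbor→Machine M2 (2260 ops/s), Juno→Machine M6 (1915 ops/s), Ridgeline→Machine M4 (2340 ops/s), Nimbus→Machine M5 (1923 ops/s), Delta→Machine M3 (1800 ops/s), Pioneer→Machine M1 (2285 ops/s) — total 2260+1915+2340+1923+1800+2285 = 12523 ops/s.
Row-greedy (each tenant in turn takes its best remaining instance) gives 11605 ops/s, worse by 918.

Max total: 12523 ops/s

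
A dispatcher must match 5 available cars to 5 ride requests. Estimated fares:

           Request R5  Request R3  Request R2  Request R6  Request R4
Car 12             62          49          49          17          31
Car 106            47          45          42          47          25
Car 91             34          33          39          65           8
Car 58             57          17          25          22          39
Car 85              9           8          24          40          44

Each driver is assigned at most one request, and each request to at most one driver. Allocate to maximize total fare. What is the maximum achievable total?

Treat this as an assignment problem: match each driver to one request.
Optimal: Car 12→Request R2 ($49), Car 106→Request R3 ($45), Car 91→Request R6 ($65), Car 58→Request R5 ($57), Car 85→Request R4 ($44) — total 49+45+65+57+44 = $260.
Column-greedy (each request in turn goes to its best remaining driver) gives $225, worse by 35.
Next-best assignment: Car 12→Request R3, Car 106→Request R2, Car 91→Request R6, Car 58→Request R5, Car 85→Request R4 = $257.

Maximum total: $260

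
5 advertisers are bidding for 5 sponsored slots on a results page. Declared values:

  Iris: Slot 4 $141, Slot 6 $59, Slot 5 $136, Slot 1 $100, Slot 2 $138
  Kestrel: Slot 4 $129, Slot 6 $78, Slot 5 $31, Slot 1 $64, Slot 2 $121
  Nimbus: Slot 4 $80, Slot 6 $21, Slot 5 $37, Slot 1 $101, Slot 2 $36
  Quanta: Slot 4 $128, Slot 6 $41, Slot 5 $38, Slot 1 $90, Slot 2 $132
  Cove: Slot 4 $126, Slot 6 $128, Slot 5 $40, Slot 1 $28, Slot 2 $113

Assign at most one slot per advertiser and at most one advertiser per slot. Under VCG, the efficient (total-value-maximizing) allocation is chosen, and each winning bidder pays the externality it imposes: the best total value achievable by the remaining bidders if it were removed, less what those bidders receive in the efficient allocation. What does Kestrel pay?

Efficient allocation: Iris→Slot 5 ($136), Kestrel→Slot 4 ($129), Nimbus→Slot 1 ($101), Quanta→Slot 2 ($132), Cove→Slot 6 ($128); total welfare W = $626.
Kestrel receives Slot 4 at value $129, so the others get W − 129 = $497.
Without Kestrel: best allocation of the remaining 4 bidders over all 5 slots is Iris→Slot 4 ($141), Nimbus→Slot 1 ($101), Quanta→Slot 2 ($132), Cove→Slot 6 ($128), total $502.
VCG payment = (others' best without Kestrel) − (others' welfare with Kestrel) = 502 − 497 = $5.

Kestrel pays $5.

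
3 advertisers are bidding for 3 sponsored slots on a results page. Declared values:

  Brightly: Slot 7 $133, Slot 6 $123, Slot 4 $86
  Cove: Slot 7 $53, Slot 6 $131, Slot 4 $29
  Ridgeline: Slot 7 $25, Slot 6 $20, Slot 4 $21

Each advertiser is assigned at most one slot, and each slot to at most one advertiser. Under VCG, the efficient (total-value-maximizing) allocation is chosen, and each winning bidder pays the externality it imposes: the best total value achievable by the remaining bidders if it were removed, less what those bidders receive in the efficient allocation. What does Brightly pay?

Efficient allocation: Brightly→Slot 7 ($133), Cove→Slot 6 ($131), Ridgeline→Slot 4 ($21); total welfare W = $285.
Brightly receives Slot 7 at value $133, so the others get W − 133 = $152.
Without Brightly: best allocation of the remaining 2 bidders over all 3 slots is Cove→Slot 6 ($131), Ridgeline→Slot 7 ($25), total $156.
VCG payment = (others' best without Brightly) − (others' welfare with Brightly) = 156 − 152 = $4.

Brightly pays $4.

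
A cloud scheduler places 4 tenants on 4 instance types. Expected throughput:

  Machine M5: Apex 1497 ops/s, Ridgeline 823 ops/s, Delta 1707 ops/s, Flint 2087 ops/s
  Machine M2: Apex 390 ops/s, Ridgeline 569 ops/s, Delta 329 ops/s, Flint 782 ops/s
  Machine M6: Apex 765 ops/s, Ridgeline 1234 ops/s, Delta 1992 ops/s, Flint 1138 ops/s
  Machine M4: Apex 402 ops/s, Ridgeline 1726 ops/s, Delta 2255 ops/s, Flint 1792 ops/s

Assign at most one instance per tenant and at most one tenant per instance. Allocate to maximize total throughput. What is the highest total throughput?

Max total: 6195 ops/s

This is a one-to-one assignment (maximum-weight bipartite matching).
Optimal: Apex→Machine M2 (390 ops/s), Ridgeline→Machine M4 (1726 ops/s), Delta→Machine M6 (1992 ops/s), Flint→Machine M5 (2087 ops/s) — total 390+1726+1992+2087 = 6195 ops/s.
Row-greedy (each tenant in turn takes its best remaining instance) gives 5997 ops/s, worse by 198.
Checked against all permutations: 6195 ops/s is optimal.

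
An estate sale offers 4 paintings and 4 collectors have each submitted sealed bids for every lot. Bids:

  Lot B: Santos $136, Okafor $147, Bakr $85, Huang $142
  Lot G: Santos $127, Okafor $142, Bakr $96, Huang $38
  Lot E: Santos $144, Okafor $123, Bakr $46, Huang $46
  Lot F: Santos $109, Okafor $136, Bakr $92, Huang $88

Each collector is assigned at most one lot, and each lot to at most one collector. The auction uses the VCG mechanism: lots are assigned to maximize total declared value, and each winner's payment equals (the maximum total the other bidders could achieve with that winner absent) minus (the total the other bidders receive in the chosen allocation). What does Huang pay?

Efficient allocation: Santos→Lot E ($144), Okafor→Lot G ($142), Bakr→Lot F ($92), Huang→Lot B ($142); total welfare W = $520.
Huang receives Lot B at value $142, so the others get W − 142 = $378.
Without Huang: best allocation of the remaining 3 bidders over all 4 lots is Santos→Lot E ($144), Okafor→Lot B ($147), Bakr→Lot G ($96), total $387.
VCG payment = (others' best without Huang) − (others' welfare with Huang) = 387 − 378 = $9.

Huang pays $9.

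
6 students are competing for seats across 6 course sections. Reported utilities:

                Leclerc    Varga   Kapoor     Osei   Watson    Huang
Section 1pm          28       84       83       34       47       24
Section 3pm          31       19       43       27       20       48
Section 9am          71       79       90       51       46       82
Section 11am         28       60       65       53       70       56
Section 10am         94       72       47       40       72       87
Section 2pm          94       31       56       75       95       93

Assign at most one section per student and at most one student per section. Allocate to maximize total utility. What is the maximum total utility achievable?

Optimal: Leclerc→Section 10am (94 points), Varga→Section 1pm (84 points), Kapoor→Section 9am (90 points), Osei→Section 11am (53 points), Watson→Section 2pm (95 points), Huang→Section 3pm (48 points) — total 94+84+90+53+95+48 = 464 points.
Max-entry greedy (repeatedly take the single best remaining cell) gives 446 points, worse by 18.
Next-best assignment: Leclerc→Section 10am, Varga→Section 1pm, Kapoor→Section 9am, Osei→Section 2pm, Watson→Section 11am, Huang→Section 3pm = 461 points.
Swapping Huang↔Kapoor (Huang→Section 9am 82 points, Kapoor→Section 3pm 43 points) loses 13.
Checked against all permutations: 464 points is optimal.

Max total: 464 points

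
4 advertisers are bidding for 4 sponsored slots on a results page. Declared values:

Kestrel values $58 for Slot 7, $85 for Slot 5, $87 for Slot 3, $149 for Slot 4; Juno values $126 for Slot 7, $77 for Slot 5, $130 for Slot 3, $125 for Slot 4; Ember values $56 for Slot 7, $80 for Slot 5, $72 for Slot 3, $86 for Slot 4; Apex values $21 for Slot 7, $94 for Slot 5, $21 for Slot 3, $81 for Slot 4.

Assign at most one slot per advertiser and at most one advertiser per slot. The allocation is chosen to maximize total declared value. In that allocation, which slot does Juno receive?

Treat this as an assignment problem: match each advertiser to one slot.
Optimal: Kestrel→Slot 4 ($149), Juno→Slot 7 ($126), Ember→Slot 3 ($72), Apex→Slot 5 ($94) — total 149+126+72+94 = $441.
Checked against all permutations: $441 is optimal.
Juno's own top slot is Slot 3 ($130), but forcing Juno→Slot 3 and reassigning the rest optimally gives only $429 — worse by 12.

Juno receives Slot 7.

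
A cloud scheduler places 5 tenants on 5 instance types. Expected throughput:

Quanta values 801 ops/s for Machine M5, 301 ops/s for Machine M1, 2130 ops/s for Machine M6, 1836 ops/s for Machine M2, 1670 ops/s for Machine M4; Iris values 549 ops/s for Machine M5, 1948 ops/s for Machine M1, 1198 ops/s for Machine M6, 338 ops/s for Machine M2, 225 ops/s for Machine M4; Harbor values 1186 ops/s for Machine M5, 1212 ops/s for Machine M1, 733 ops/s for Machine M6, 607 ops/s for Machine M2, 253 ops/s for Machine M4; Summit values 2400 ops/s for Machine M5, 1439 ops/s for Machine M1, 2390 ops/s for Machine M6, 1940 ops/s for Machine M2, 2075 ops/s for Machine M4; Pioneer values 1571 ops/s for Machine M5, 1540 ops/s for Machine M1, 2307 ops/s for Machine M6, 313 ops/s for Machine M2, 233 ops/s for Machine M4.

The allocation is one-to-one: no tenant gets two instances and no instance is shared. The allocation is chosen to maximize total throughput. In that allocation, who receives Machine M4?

Summit receives Machine M4.

Optimal: Quanta→Machine M2 (1836 ops/s), Iris→Machine M1 (1948 ops/s), Harbor→Machine M5 (1186 ops/s), Summit→Machine M4 (2075 ops/s), Pioneer→Machine M6 (2307 ops/s) — total 1836+1948+1186+2075+2307 = 9352 ops/s.
Row-greedy (each tenant in turn takes its best remaining instance) gives 7652 ops/s, worse by 1700.
No other one-to-one assignment exceeds 9352 ops/s.
Summit's own top instance is Machine M5 (2400 ops/s), but forcing Summit→Machine M5 and reassigning the rest optimally gives only 8932 ops/s — worse by 420.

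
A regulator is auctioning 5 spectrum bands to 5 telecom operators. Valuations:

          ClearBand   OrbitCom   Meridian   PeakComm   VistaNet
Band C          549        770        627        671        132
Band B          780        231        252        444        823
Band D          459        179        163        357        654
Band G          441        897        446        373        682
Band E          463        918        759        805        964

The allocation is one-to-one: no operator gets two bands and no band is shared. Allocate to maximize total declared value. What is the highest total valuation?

Treat this as an assignment problem: match each operator to one band.
Optimal: ClearBand→Band B ($780M), OrbitCom→Band G ($897M), Meridian→Band C ($627M), PeakComm→Band E ($805M), VistaNet→Band D ($654M) — total 780+897+627+805+654 = $3763M.
Row-greedy (each operator in turn takes its best remaining band) gives $3352M, worse by 411.
Next-best assignment: ClearBand→Band B, OrbitCom→Band G, Meridian→Band E, PeakComm→Band C, VistaNet→Band D = $3761M.
Swapping Meridian↔PeakComm (Meridian→Band E $759M, PeakComm→Band C $671M) loses 2.
Checked against all permutations: $3763M is optimal.

Maximum total: $3763M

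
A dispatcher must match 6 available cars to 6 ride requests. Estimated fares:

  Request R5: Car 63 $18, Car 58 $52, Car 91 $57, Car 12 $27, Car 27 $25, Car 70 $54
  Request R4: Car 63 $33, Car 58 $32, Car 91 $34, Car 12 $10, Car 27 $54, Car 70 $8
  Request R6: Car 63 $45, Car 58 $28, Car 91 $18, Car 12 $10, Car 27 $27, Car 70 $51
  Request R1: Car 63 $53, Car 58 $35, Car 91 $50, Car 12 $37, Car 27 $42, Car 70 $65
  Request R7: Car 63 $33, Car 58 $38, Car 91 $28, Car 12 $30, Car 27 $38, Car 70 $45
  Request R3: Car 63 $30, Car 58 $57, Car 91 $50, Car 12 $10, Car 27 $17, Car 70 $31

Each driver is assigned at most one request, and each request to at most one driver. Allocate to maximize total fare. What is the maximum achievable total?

Optimal: Car 63→Request R6 ($45), Car 58→Request R3 ($57), Car 91→Request R5 ($57), Car 12→Request R7 ($30), Car 27→Request R4 ($54), Car 70→Request R1 ($65) — total 45+57+57+30+54+65 = $308.
Column-greedy (each request in turn goes to its best remaining driver) gives $263, worse by 45.
Every other assignment is strictly worse.

Max total: $308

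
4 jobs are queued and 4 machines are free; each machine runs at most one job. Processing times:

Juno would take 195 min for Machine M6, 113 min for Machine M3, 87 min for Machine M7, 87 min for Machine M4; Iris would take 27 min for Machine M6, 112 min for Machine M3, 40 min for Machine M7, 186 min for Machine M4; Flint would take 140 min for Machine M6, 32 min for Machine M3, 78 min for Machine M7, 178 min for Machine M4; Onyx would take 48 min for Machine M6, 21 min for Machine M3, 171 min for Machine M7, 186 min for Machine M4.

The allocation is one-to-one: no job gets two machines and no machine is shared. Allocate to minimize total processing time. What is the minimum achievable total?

Optimal: Juno→Machine M4 (87 min), Iris→Machine M7 (40 min), Flint→Machine M3 (32 min), Onyx→Machine M6 (48 min) — total 87+40+32+48 = 207 min.
Column-greedy (each machine in turn goes to its cheapest remaining job) gives 213 min, worse by 6.
Next-best assignment: Juno→Machine M4, Iris→Machine M6, Flint→Machine M7, Onyx→Machine M3 = 213 min.

Min total: 207 min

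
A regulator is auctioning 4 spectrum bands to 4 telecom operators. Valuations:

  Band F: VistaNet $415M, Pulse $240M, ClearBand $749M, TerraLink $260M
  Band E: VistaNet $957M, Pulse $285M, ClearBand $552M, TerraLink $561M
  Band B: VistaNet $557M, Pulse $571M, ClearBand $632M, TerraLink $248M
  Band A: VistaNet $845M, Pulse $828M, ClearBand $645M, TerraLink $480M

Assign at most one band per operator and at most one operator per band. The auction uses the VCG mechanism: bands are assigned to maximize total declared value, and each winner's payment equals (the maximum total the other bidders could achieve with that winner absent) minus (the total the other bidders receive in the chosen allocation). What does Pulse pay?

Efficient allocation: VistaNet→Band E ($957M), Pulse→Band A ($828M), ClearBand→Band F ($749M), TerraLink→Band B ($248M); total welfare W = $2782M.
Pulse receives Band A at value $828M, so the others get W − 828 = $1954M.
Without Pulse: best allocation of the remaining 3 bidders over all 4 bands is VistaNet→Band E ($957M), ClearBand→Band F ($749M), TerraLink→Band A ($480M), total $2186M.
VCG payment = (others' best without Pulse) − (others' welfare with Pulse) = 2186 − 1954 = $232M.

Pulse pays $232M.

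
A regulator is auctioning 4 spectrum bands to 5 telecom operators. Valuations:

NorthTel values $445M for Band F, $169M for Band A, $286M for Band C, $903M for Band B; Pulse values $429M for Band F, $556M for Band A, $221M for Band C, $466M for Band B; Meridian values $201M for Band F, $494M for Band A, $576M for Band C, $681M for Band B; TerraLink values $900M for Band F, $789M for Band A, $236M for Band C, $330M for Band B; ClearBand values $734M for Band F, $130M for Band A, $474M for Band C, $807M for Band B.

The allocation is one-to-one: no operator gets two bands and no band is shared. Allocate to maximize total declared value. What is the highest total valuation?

Optimal: ClearBand→Band F ($734M), TerraLink→Band A ($789M), Meridian→Band C ($576M), NorthTel→Band B ($903M) — total 734+789+576+903 = $3002M.
Row-greedy (each operator in turn takes its best remaining band) gives $2935M, worse by 67.
Swapping TerraLink↔ClearBand (TerraLink→Band F $900M, ClearBand→Band A $130M) loses 493.
No other one-to-one assignment exceeds $3002M.

Max total: $3002M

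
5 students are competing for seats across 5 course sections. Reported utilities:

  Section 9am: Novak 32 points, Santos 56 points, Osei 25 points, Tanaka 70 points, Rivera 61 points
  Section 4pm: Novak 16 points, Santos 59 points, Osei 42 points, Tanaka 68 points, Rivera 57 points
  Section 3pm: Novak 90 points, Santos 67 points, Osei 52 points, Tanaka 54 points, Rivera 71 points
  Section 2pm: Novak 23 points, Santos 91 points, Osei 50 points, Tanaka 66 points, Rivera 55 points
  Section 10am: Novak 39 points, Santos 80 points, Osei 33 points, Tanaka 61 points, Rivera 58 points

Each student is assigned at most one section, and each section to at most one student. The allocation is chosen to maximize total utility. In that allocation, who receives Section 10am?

Rivera receives Section 10am.

Optimal: Novak→Section 3pm (90 points), Santos→Section 2pm (91 points), Osei→Section 4pm (42 points), Tanaka→Section 9am (70 points), Rivera→Section 10am (58 points) — total 90+91+42+70+58 = 351 points.
Column-greedy (each section in turn goes to its best remaining student) gives 307 points, worse by 44.
Rivera's own top section is Section 3pm (71 points), but forcing Rivera→Section 3pm and reassigning the rest optimally gives only 313 points — worse by 38.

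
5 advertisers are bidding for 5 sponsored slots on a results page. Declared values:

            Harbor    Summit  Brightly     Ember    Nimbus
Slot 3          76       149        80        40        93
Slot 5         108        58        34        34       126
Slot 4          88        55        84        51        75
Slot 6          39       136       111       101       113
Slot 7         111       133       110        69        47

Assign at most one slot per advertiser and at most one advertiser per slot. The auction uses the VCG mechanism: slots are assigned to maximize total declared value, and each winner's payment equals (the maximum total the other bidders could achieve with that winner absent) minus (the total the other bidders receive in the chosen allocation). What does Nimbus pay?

Nimbus pays $20.

Efficient allocation: Harbor→Slot 4 ($88), Summit→Slot 3 ($149), Brightly→Slot 7 ($110), Ember→Slot 6 ($101), Nimbus→Slot 5 ($126); total welfare W = $574.
Nimbus receives Slot 5 at value $126, so the others get W − 126 = $448.
Without Nimbus: best allocation of the remaining 4 bidders over all 5 slots is Harbor→Slot 5 ($108), Summit→Slot 3 ($149), Brightly→Slot 7 ($110), Ember→Slot 6 ($101), total $468.
VCG payment = (others' best without Nimbus) − (others' welfare with Nimbus) = 468 − 448 = $20.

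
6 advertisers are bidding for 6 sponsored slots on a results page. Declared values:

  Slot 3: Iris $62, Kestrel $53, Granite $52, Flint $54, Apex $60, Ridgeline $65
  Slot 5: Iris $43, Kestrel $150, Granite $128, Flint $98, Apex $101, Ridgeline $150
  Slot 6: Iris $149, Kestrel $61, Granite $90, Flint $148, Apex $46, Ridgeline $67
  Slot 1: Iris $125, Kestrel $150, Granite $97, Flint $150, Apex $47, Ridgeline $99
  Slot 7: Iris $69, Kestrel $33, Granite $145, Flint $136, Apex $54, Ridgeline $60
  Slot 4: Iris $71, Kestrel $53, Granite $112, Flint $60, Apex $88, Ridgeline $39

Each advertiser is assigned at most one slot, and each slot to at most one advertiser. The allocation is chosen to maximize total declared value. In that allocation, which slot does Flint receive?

Optimal: Iris→Slot 6 ($149), Kestrel→Slot 1 ($150), Granite→Slot 4 ($112), Flint→Slot 7 ($136), Apex→Slot 3 ($60), Ridgeline→Slot 5 ($150) — total 149+150+112+136+60+150 = $757.
Row-greedy (each advertiser in turn takes its best remaining slot) gives $747, worse by 10.
Checked against all permutations: $757 is optimal.
Flint's own top slot is Slot 1 ($150), but forcing Flint→Slot 1 and reassigning the rest optimally gives only $747 — worse by 10.

Flint receives Slot 7.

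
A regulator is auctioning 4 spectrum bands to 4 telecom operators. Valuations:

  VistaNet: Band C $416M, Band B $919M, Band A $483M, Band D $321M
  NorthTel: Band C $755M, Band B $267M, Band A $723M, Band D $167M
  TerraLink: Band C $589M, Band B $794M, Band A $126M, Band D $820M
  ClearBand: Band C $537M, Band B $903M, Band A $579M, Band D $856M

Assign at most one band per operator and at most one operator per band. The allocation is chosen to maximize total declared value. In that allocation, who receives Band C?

TerraLink receives Band C.

This is a one-to-one assignment (maximum-weight bipartite matching).
Optimal: VistaNet→Band B ($919M), NorthTel→Band A ($723M), TerraLink→Band C ($589M), ClearBand→Band D ($856M) — total 919+723+589+856 = $3087M.
Row-greedy (each operator in turn takes its best remaining band) gives $3073M, worse by 14.
Next-best assignment: VistaNet→Band B, NorthTel→Band C, TerraLink→Band D, ClearBand→Band A = $3073M.
TerraLink's own top band is Band D ($820M), but forcing TerraLink→Band D and reassigning the rest optimally gives only $3073M — worse by 14.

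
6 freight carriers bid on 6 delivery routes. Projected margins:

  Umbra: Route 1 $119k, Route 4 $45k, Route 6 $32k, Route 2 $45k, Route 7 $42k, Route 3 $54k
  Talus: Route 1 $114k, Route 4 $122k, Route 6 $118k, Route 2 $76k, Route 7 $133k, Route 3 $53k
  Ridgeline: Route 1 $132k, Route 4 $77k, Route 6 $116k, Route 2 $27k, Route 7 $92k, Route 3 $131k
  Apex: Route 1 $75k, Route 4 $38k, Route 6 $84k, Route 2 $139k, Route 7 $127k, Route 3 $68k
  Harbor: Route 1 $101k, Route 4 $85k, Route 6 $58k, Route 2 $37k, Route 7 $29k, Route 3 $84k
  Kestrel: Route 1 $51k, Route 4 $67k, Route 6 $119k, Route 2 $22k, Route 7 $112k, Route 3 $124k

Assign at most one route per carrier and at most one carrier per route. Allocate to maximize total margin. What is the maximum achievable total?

Max total: $726k

Optimal: Umbra→Route 1 ($119k), Talus→Route 7 ($133k), Ridgeline→Route 3 ($131k), Apex→Route 2 ($139k), Harbor→Route 4 ($85k), Kestrel→Route 6 ($119k) — total 119+133+131+139+85+119 = $726k.
Max-entry greedy (repeatedly take the single best remaining cell) gives $645k, worse by 81.
Next-best assignment: Umbra→Route 1, Talus→Route 7, Ridgeline→Route 6, Apex→Route 2, Harbor→Route 4, Kestrel→Route 3 = $716k.
Swapping Umbra↔Kestrel (Umbra→Route 6 $32k, Kestrel→Route 1 $51k) loses 155.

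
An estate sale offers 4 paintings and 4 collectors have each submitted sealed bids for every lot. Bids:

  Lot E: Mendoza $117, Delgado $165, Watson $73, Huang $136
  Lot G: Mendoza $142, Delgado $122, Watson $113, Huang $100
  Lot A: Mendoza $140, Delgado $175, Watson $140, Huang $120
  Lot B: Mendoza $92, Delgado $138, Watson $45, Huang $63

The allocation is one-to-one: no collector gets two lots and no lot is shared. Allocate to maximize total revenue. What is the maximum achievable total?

Max total: $556

This is a one-to-one assignment (maximum-weight bipartite matching).
Optimal: Mendoza→Lot G ($142), Delgado→Lot B ($138), Watson→Lot A ($140), Huang→Lot E ($136) — total 142+138+140+136 = $556.
Max-entry greedy (repeatedly take the single best remaining cell) gives $498, worse by 58.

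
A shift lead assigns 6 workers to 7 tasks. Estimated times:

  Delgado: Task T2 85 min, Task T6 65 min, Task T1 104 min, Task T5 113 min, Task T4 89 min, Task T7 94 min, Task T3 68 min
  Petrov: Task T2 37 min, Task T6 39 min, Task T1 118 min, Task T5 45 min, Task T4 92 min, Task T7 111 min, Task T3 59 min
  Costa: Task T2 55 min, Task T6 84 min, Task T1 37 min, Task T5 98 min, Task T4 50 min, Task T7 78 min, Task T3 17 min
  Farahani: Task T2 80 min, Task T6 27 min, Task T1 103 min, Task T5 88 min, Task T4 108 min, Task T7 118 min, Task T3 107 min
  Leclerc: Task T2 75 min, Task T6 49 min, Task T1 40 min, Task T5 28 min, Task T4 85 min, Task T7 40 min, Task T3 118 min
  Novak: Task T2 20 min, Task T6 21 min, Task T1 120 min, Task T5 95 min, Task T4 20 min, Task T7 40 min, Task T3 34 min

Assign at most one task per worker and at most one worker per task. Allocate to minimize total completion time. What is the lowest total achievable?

Optimal: Delgado→Task T3 (68 min), Petrov→Task T2 (37 min), Costa→Task T1 (37 min), Farahani→Task T6 (27 min), Leclerc→Task T5 (28 min), Novak→Task T4 (20 min) — total 68+37+37+27+28+20 = 217 min.
Row-greedy (each worker in turn takes its cheapest remaining task) gives 267 min, worse by 50.
Next-best assignment: Delgado→Task T7, Petrov→Task T2, Costa→Task T3, Farahani→Task T6, Leclerc→Task T5, Novak→Task T4 = 223 min.
Swapping Farahani↔Delgado (Farahani→Task T3 107 min, Delgado→Task T6 65 min) adds 77.

Minimum total: 217 min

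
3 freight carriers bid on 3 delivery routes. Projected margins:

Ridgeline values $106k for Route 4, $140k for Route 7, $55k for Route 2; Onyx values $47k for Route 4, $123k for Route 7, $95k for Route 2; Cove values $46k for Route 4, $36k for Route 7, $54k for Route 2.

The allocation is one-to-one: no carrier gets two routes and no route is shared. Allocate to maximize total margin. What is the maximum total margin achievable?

Treat this as an assignment problem: match each carrier to one route.
Optimal: Ridgeline→Route 4 ($106k), Onyx→Route 7 ($123k), Cove→Route 2 ($54k) — total 106+123+54 = $283k.
Next-best assignment: Ridgeline→Route 7, Onyx→Route 2, Cove→Route 4 = $281k.

Max total: $283k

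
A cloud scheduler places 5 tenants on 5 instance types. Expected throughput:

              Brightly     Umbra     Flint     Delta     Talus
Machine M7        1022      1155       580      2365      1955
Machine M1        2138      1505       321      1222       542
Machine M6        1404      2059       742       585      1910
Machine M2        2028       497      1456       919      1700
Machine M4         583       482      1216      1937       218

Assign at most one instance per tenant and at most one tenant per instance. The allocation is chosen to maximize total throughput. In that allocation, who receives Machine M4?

This is a one-to-one assignment (maximum-weight bipartite matching).
Optimal: Brightly→Machine M1 (2138 ops/s), Umbra→Machine M6 (2059 ops/s), Flint→Machine M2 (1456 ops/s), Delta→Machine M4 (1937 ops/s), Talus→Machine M7 (1955 ops/s) — total 2138+2059+1456+1937+1955 = 9545 ops/s.
Row-greedy (each tenant in turn takes its best remaining instance) gives 8236 ops/s, worse by 1309.
Swapping Delta↔Flint (Delta→Machine M2 919 ops/s, Flint→Machine M4 1216 ops/s) loses 1258.
Checked against all permutations: 9545 ops/s is optimal.
Delta's own top instance is Machine M7 (2365 ops/s), but forcing Delta→Machine M7 and reassigning the rest optimally gives only 9478 ops/s — worse by 67.

Delta receives Machine M4.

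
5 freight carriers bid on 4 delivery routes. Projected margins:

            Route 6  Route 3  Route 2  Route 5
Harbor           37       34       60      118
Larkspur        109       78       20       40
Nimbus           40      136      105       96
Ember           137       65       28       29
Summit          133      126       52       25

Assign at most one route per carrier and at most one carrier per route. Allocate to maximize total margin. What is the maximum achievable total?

Optimal: Ember→Route 6 ($137k), Summit→Route 3 ($126k), Nimbus→Route 2 ($105k), Harbor→Route 5 ($118k) — total 137+126+105+118 = $486k.
Row-greedy (each carrier in turn takes its best remaining route) gives $391k, worse by 95.
Next-best assignment: Larkspur→Route 6, Summit→Route 3, Nimbus→Route 2, Harbor→Route 5 = $458k.
Swapping Summit↔Nimbus (Summit→Route 2 $52k, Nimbus→Route 3 $136k) loses 43.
Every other assignment is strictly worse.

Max total: $486k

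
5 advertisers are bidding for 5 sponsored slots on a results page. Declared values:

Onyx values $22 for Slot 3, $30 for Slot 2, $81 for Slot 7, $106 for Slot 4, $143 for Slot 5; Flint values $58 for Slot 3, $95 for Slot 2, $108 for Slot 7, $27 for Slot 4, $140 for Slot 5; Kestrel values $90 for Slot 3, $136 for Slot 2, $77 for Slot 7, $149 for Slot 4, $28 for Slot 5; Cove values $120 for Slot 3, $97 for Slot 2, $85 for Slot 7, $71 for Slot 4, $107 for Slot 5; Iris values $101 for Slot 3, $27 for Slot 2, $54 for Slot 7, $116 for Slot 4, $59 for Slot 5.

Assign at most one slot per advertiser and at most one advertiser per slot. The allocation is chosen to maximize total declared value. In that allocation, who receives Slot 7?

Flint receives Slot 7.

Optimal: Onyx→Slot 5 ($143), Flint→Slot 7 ($108), Kestrel→Slot 2 ($136), Cove→Slot 3 ($120), Iris→Slot 4 ($116) — total 143+108+136+120+116 = $623.
Row-greedy (each advertiser in turn takes its best remaining slot) gives $547, worse by 76.
Swapping Cove↔Kestrel (Cove→Slot 2 $97, Kestrel→Slot 3 $90) loses 69.
Every other assignment is strictly worse.
Flint's own top slot is Slot 5 ($140), but forcing Flint→Slot 5 and reassigning the rest optimally gives only $593 — worse by 30.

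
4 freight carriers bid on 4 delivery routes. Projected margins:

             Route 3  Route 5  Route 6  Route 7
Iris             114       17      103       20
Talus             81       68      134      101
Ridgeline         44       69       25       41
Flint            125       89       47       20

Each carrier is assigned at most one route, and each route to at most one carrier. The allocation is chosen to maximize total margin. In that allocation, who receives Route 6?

Optimal: Iris→Route 6 ($103k), Talus→Route 7 ($101k), Ridgeline→Route 5 ($69k), Flint→Route 3 ($125k) — total 103+101+69+125 = $398k.
Max-entry greedy (repeatedly take the single best remaining cell) gives $348k, worse by 50.
Iris's own top route is Route 3 ($114k), but forcing Iris→Route 3 and reassigning the rest optimally gives only $378k — worse by 20.

Iris receives Route 6.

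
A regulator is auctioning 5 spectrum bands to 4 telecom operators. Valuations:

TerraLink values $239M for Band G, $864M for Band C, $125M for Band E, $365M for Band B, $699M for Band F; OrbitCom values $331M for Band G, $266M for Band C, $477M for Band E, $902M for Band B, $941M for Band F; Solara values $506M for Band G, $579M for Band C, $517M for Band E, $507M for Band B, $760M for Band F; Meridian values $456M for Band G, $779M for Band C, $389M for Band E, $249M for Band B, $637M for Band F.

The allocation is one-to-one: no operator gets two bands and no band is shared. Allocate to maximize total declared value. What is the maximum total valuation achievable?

Maximum total: $2982M

This is a one-to-one assignment (maximum-weight bipartite matching).
Optimal: TerraLink→Band C ($864M), OrbitCom→Band B ($902M), Solara→Band F ($760M), Meridian→Band G ($456M) — total 864+902+760+456 = $2982M.
Max-entry greedy (repeatedly take the single best remaining cell) gives $2778M, worse by 204.
Swapping TerraLink↔Meridian (TerraLink→Band G $239M, Meridian→Band C $779M) loses 302.
No other one-to-one assignment exceeds $2982M.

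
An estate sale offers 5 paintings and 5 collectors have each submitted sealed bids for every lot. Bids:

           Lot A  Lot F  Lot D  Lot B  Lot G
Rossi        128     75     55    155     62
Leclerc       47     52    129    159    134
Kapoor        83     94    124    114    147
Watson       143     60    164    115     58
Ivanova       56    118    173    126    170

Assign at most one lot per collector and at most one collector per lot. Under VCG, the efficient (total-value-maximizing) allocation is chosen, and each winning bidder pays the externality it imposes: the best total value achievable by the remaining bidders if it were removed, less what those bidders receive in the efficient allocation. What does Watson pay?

Efficient allocation: Rossi→Lot A ($128), Leclerc→Lot B ($159), Kapoor→Lot G ($147), Watson→Lot D ($164), Ivanova→Lot F ($118); total welfare W = $716.
Watson receives Lot D at value $164, so the others get W − 164 = $552.
Without Watson: best allocation of the remaining 4 bidders over all 5 lots is Rossi→Lot A ($128), Leclerc→Lot B ($159), Kapoor→Lot G ($147), Ivanova→Lot D ($173), total $607.
VCG payment = (others' best without Watson) − (others' welfare with Watson) = 607 − 552 = $55.

Watson pays $55.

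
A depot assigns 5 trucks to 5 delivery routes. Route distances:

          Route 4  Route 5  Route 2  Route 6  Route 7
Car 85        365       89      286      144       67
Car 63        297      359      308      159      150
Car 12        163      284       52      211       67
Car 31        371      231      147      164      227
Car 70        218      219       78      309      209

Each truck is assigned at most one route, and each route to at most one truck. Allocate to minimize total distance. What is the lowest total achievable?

Optimal: Car 85→Route 5 (89 km), Car 63→Route 7 (150 km), Car 12→Route 4 (163 km), Car 31→Route 6 (164 km), Car 70→Route 2 (78 km) — total 89+150+163+164+78 = 644 km.
Swapping Car 31↔Car 85 (Car 31→Route 5 231 km, Car 85→Route 6 144 km) adds 122.
Every other assignment is strictly worse.

Min total: 644 km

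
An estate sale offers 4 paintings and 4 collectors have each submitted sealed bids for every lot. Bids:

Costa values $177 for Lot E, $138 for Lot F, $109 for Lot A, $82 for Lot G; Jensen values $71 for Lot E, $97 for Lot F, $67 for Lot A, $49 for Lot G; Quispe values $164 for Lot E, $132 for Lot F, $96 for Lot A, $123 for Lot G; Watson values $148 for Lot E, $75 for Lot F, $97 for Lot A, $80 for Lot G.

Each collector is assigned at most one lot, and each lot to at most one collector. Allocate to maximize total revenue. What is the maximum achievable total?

Maximum total: $494

This is a one-to-one assignment (maximum-weight bipartite matching).
Optimal: Costa→Lot E ($177), Jensen→Lot F ($97), Quispe→Lot G ($123), Watson→Lot A ($97) — total 177+97+123+97 = $494.
Column-greedy (each lot in turn goes to its best remaining collector) gives $455, worse by 39.
Swapping Watson↔Costa (Watson→Lot E $148, Costa→Lot A $109) loses 17.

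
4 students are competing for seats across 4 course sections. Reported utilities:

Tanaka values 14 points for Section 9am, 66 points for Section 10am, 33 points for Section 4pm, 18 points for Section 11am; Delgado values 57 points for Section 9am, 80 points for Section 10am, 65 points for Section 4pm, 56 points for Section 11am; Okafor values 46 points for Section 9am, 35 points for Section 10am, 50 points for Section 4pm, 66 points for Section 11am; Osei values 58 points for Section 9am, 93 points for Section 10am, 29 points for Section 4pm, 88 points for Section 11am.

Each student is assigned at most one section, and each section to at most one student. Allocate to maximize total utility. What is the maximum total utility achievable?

Optimal: Tanaka→Section 10am (66 points), Delgado→Section 4pm (65 points), Okafor→Section 9am (46 points), Osei→Section 11am (88 points) — total 66+65+46+88 = 265 points.
Column-greedy (each section in turn goes to its best remaining student) gives 206 points, worse by 59.
No other one-to-one assignment exceeds 265 points.

Maximum total: 265 points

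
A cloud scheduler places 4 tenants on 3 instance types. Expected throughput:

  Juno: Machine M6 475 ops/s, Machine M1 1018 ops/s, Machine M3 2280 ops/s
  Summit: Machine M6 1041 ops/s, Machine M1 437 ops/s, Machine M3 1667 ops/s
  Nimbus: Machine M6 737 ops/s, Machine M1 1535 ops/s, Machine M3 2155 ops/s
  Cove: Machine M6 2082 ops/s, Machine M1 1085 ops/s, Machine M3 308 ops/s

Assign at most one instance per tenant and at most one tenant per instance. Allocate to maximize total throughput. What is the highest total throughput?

This is a one-to-one assignment (maximum-weight bipartite matching).
Optimal: Cove→Machine M6 (2082 ops/s), Nimbus→Machine M1 (1535 ops/s), Juno→Machine M3 (2280 ops/s) — total 2082+1535+2280 = 5897 ops/s.
Row-greedy (each tenant in turn takes its best remaining instance) gives 4856 ops/s, worse by 1041.
Next-best assignment: Cove→Machine M6, Nimbus→Machine M1, Summit→Machine M3 = 5284 ops/s.
Every other assignment is strictly worse.

Max total: 5897 ops/s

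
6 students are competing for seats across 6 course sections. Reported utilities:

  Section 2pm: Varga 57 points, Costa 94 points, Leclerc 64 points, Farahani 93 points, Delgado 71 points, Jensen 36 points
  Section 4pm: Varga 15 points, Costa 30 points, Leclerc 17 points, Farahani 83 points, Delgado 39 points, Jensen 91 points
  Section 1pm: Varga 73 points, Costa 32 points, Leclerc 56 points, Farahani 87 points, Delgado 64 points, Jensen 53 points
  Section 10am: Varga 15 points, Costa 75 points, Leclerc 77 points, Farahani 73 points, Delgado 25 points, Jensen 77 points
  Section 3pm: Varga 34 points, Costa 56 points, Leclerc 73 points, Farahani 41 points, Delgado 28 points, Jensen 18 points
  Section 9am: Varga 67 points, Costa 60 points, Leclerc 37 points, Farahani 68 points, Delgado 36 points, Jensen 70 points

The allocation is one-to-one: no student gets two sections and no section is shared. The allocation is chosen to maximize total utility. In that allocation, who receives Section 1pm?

Farahani receives Section 1pm.

This is the linear assignment problem.
Optimal: Varga→Section 9am (67 points), Costa→Section 10am (75 points), Leclerc→Section 3pm (73 points), Farahani→Section 1pm (87 points), Delgado→Section 2pm (71 points), Jensen→Section 4pm (91 points) — total 67+75+73+87+71+91 = 464 points.
Row-greedy (each student in turn takes its best remaining section) gives 381 points, worse by 83.
Farahani's own top section is Section 2pm (93 points), but forcing Farahani→Section 2pm and reassigning the rest optimally gives only 463 points — worse by 1.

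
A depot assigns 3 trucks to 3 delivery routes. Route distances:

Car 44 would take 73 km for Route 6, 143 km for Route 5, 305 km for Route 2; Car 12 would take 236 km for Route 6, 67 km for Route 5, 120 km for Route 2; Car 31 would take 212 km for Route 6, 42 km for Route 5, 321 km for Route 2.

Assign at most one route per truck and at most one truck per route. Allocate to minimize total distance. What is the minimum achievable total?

Treat this as an assignment problem: match each truck to one route.
Optimal: Car 44→Route 6 (73 km), Car 12→Route 2 (120 km), Car 31→Route 5 (42 km) — total 73+120+42 = 235 km.
Row-greedy (each truck in turn takes its cheapest remaining route) gives 461 km, worse by 226.
Next-best assignment: Car 44→Route 6, Car 12→Route 5, Car 31→Route 2 = 461 km.
Every other assignment is strictly worse.

Min total: 235 km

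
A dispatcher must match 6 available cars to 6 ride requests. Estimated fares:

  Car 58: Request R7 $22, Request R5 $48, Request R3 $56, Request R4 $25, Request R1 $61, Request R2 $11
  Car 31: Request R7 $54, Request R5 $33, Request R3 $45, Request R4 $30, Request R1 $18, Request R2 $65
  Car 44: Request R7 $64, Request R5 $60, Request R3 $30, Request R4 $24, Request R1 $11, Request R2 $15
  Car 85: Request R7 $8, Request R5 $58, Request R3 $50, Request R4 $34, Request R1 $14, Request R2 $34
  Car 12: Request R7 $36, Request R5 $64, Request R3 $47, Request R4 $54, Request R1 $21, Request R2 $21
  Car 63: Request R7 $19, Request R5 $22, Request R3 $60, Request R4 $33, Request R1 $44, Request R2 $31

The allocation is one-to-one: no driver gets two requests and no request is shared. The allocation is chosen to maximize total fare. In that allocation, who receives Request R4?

Car 12 receives Request R4.

Optimal: Car 58→Request R1 ($61), Car 31→Request R2 ($65), Car 44→Request R7 ($64), Car 85→Request R5 ($58), Car 12→Request R4 ($54), Car 63→Request R3 ($60) — total 61+65+64+58+54+60 = $362.
Column-greedy (each request in turn goes to its best remaining driver) gives $348, worse by 14.
Checked against all permutations: $362 is optimal.
Car 12's own top request is Request R5 ($64), but forcing Car 12→Request R5 and reassigning the rest optimally gives only $348 — worse by 14.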